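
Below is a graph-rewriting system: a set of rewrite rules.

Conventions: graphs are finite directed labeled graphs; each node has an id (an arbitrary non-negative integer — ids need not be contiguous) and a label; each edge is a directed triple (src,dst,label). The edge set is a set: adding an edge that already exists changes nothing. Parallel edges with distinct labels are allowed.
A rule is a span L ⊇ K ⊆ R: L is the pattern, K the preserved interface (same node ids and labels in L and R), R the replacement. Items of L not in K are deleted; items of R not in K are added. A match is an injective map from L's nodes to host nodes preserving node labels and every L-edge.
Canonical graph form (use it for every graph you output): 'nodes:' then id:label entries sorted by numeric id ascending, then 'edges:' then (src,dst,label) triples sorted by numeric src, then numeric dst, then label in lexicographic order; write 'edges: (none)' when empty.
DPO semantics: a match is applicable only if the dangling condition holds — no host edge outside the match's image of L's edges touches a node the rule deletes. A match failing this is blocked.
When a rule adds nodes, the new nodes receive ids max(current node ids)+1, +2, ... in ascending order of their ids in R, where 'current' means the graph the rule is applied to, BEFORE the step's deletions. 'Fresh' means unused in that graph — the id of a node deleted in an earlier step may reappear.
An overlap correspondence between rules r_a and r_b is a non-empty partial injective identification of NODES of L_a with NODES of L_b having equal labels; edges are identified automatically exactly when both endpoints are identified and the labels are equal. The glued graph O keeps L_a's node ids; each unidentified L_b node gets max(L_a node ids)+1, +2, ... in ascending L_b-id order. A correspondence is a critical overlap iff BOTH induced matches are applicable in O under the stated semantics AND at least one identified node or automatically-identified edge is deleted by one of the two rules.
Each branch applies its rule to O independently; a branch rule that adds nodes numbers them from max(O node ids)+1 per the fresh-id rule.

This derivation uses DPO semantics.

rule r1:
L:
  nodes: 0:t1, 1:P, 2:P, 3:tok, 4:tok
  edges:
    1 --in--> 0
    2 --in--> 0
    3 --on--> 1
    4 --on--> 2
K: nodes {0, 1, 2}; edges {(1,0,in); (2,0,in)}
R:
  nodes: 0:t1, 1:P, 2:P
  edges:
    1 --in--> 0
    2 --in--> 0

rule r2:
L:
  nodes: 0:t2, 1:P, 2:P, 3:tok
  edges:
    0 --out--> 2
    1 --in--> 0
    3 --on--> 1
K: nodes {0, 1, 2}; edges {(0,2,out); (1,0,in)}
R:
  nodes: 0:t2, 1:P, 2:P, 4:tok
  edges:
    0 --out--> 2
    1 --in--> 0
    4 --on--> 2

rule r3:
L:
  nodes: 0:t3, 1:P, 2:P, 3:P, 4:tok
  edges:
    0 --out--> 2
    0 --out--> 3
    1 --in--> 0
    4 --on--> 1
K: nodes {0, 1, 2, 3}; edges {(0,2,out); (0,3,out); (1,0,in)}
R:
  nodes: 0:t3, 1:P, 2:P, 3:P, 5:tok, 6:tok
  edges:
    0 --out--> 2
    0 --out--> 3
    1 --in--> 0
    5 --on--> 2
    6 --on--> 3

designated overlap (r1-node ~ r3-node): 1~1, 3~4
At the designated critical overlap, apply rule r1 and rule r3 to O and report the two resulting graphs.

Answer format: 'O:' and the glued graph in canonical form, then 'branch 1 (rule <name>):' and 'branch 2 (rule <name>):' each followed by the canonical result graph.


O:
nodes: 0:t1, 1:P, 2:P, 3:tok, 4:tok, 5:t3, 6:P, 7:P
edges: (1,0,in); (1,5,in); (2,0,in); (3,1,on); (4,2,on); (5,6,out); (5,7,out)
branch 1 (rule r1):
nodes: 0:t1, 1:P, 2:P, 5:t3, 6:P, 7:P
edges: (1,0,in); (1,5,in); (2,0,in); (5,6,out); (5,7,out)
branch 2 (rule r3):
nodes: 0:t1, 1:P, 2:P, 4:tok, 5:t3, 6:P, 7:P, 8:tok, 9:tok
edges: (1,0,in); (1,5,in); (2,0,in); (4,2,on); (5,6,out); (5,7,out); (8,6,on); (9,7,on)


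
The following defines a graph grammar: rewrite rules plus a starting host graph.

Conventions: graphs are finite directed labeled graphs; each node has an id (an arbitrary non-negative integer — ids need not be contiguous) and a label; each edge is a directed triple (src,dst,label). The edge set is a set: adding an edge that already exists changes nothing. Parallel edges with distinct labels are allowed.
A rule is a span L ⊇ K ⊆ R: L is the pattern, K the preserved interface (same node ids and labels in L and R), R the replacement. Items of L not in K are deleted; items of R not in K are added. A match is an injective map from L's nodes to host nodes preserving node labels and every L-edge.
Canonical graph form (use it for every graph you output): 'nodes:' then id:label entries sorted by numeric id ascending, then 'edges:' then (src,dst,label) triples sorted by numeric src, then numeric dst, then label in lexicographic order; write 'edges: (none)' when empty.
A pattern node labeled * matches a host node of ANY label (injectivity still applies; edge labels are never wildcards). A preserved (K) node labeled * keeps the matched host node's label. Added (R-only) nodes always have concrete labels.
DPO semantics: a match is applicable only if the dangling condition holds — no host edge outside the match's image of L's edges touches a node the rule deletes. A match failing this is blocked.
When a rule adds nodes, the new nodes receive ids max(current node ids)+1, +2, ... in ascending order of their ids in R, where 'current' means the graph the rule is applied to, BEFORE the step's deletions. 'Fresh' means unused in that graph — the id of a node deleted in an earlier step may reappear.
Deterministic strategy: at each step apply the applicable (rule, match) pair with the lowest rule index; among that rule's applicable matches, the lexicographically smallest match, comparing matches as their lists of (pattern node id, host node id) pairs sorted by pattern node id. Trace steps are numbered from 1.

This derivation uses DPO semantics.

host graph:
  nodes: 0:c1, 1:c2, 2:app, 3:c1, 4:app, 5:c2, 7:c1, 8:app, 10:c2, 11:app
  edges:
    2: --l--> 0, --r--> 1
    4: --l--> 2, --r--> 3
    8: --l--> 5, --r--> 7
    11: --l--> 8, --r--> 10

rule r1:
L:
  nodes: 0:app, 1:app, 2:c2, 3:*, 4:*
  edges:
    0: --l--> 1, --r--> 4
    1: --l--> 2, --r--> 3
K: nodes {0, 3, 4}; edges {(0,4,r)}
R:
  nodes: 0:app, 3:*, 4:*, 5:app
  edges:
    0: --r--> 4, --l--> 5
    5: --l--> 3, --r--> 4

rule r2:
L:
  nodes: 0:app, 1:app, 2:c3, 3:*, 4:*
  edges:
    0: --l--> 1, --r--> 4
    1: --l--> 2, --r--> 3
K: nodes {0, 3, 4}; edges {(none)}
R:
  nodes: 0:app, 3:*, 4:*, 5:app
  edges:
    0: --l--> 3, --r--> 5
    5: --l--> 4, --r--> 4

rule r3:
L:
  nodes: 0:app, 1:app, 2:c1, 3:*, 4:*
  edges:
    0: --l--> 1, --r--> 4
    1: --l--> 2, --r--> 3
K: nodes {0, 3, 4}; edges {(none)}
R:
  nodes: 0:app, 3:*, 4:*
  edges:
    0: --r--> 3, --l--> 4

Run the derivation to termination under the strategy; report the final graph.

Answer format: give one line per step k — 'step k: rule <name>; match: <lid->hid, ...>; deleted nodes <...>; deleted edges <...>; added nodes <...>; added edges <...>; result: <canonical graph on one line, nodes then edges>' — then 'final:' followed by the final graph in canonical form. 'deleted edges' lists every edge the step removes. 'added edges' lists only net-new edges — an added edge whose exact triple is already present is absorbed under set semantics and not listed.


step 1: rule r1; match: 0->11, 1->8, 2->5, 3->7, 4->10; deleted nodes 5, 8; deleted edges (8,5,l); (8,7,r); (11,8,l); added nodes 12; added edges (11,12,l); (12,7,l); (12,10,r); result: nodes: 0:c1, 1:c2, 2:app, 3:c1, 4:app, 7:c1, 10:c2, 11:app, 12:app edges: (2,0,l); (2,1,r); (4,2,l); (4,3,r); (11,10,r); (11,12,l); (12,7,l); (12,10,r)
step 2: rule r3; match: 0->4, 1->2, 2->0, 3->1, 4->3; deleted nodes 0, 2; deleted edges (2,0,l); (2,1,r); (4,2,l); (4,3,r); added nodes (none); added edges (4,1,r); (4,3,l); result: nodes: 1:c2, 3:c1, 4:app, 7:c1, 10:c2, 11:app, 12:app edges: (4,1,r); (4,3,l); (11,10,r); (11,12,l); (12,7,l); (12,10,r)
final:
nodes: 1:c2, 3:c1, 4:app, 7:c1, 10:c2, 11:app, 12:app
edges: (4,1,r); (4,3,l); (11,10,r); (11,12,l); (12,7,l); (12,10,r)


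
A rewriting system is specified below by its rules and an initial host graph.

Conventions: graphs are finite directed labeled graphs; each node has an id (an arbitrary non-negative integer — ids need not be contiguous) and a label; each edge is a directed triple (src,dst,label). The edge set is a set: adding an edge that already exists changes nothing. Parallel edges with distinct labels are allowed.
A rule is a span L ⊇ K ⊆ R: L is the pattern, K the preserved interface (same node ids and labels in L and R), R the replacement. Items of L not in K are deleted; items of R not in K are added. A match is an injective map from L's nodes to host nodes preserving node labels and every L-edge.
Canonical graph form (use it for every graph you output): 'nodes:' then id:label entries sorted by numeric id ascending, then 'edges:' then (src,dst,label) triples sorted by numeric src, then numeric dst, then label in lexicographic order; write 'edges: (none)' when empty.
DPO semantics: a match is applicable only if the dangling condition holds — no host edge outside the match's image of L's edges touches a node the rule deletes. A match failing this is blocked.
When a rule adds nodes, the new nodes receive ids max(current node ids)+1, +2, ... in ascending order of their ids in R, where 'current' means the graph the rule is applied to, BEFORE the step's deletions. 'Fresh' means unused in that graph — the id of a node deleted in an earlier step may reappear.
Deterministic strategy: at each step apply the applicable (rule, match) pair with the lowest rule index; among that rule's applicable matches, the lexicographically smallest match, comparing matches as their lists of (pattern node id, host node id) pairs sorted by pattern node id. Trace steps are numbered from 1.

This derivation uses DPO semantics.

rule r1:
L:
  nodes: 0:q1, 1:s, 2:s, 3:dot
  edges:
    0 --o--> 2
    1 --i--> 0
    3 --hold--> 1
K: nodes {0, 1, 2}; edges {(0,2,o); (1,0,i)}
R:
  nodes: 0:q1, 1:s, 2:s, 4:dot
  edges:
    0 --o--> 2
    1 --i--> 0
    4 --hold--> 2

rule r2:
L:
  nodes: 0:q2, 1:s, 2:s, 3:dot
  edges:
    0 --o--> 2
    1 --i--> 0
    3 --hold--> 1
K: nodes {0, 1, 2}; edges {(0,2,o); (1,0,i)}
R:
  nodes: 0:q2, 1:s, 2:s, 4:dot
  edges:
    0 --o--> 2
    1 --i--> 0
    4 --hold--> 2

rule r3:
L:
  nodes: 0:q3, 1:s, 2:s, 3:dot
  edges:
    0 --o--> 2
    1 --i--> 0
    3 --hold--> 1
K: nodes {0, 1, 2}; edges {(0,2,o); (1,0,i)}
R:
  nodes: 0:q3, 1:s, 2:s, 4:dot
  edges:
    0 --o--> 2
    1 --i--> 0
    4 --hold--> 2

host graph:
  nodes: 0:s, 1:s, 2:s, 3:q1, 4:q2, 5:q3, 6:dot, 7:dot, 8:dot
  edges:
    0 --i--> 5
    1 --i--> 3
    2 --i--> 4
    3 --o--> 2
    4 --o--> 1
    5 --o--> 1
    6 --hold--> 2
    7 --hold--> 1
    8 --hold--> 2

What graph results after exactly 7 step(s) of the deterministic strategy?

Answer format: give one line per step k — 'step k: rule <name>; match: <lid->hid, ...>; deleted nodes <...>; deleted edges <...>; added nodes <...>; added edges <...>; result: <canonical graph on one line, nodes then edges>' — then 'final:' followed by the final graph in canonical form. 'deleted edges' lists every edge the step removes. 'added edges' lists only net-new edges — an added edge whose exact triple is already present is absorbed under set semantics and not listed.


step 1: rule r1; match: 0->3, 1->1, 2->2, 3->7; deleted nodes 7; deleted edges (7,1,hold); added nodes 9; added edges (9,2,hold); result: nodes: 0:s, 1:s, 2:s, 3:q1, 4:q2, 5:q3, 6:dot, 8:dot, 9:dot edges: (0,5,i); (1,3,i); (2,4,i); (3,2,o); (4,1,o); (5,1,o); (6,2,hold); (8,2,hold); (9,2,hold)
step 2: rule r2; match: 0->4, 1->2, 2->1, 3->6; deleted nodes 6; deleted edges (6,2,hold); added nodes 10; added edges (10,1,hold); result: nodes: 0:s, 1:s, 2:s, 3:q1, 4:q2, 5:q3, 8:dot, 9:dot, 10:dot edges: (0,5,i); (1,3,i); (2,4,i); (3,2,o); (4,1,o); (5,1,o); (8,2,hold); (9,2,hold); (10,1,hold)
step 3: rule r1; match: 0->3, 1->1, 2->2, 3->10; deleted nodes 10; deleted edges (10,1,hold); added nodes 11; added edges (11,2,hold); result: nodes: 0:s, 1:s, 2:s, 3:q1, 4:q2, 5:q3, 8:dot, 9:dot, 11:dot edges: (0,5,i); (1,3,i); (2,4,i); (3,2,o); (4,1,o); (5,1,o); (8,2,hold); (9,2,hold); (11,2,hold)
step 4: rule r2; match: 0->4, 1->2, 2->1, 3->8; deleted nodes 8; deleted edges (8,2,hold); added nodes 12; added edges (12,1,hold); result: nodes: 0:s, 1:s, 2:s, 3:q1, 4:q2, 5:q3, 9:dot, 11:dot, 12:dot edges: (0,5,i); (1,3,i); (2,4,i); (3,2,o); (4,1,o); (5,1,o); (9,2,hold); (11,2,hold); (12,1,hold)
step 5: rule r1; match: 0->3, 1->1, 2->2, 3->12; deleted nodes 12; deleted edges (12,1,hold); added nodes 13; added edges (13,2,hold); result: nodes: 0:s, 1:s, 2:s, 3:q1, 4:q2, 5:q3, 9:dot, 11:dot, 13:dot edges: (0,5,i); (1,3,i); (2,4,i); (3,2,o); (4,1,o); (5,1,o); (9,2,hold); (11,2,hold); (13,2,hold)
step 6: rule r2; match: 0->4, 1->2, 2->1, 3->9; deleted nodes 9; deleted edges (9,2,hold); added nodes 14; added edges (14,1,hold); result: nodes: 0:s, 1:s, 2:s, 3:q1, 4:q2, 5:q3, 11:dot, 13:dot, 14:dot edges: (0,5,i); (1,3,i); (2,4,i); (3,2,o); (4,1,o); (5,1,o); (11,2,hold); (13,2,hold); (14,1,hold)
step 7: rule r1; match: 0->3, 1->1, 2->2, 3->14; deleted nodes 14; deleted edges (14,1,hold); added nodes 15; added edges (15,2,hold); result: nodes: 0:s, 1:s, 2:s, 3:q1, 4:q2, 5:q3, 11:dot, 13:dot, 15:dot edges: (0,5,i); (1,3,i); (2,4,i); (3,2,o); (4,1,o); (5,1,o); (11,2,hold); (13,2,hold); (15,2,hold)
final:
nodes: 0:s, 1:s, 2:s, 3:q1, 4:q2, 5:q3, 11:dot, 13:dot, 15:dot
edges: (0,5,i); (1,3,i); (2,4,i); (3,2,o); (4,1,o); (5,1,o); (11,2,hold); (13,2,hold); (15,2,hold)


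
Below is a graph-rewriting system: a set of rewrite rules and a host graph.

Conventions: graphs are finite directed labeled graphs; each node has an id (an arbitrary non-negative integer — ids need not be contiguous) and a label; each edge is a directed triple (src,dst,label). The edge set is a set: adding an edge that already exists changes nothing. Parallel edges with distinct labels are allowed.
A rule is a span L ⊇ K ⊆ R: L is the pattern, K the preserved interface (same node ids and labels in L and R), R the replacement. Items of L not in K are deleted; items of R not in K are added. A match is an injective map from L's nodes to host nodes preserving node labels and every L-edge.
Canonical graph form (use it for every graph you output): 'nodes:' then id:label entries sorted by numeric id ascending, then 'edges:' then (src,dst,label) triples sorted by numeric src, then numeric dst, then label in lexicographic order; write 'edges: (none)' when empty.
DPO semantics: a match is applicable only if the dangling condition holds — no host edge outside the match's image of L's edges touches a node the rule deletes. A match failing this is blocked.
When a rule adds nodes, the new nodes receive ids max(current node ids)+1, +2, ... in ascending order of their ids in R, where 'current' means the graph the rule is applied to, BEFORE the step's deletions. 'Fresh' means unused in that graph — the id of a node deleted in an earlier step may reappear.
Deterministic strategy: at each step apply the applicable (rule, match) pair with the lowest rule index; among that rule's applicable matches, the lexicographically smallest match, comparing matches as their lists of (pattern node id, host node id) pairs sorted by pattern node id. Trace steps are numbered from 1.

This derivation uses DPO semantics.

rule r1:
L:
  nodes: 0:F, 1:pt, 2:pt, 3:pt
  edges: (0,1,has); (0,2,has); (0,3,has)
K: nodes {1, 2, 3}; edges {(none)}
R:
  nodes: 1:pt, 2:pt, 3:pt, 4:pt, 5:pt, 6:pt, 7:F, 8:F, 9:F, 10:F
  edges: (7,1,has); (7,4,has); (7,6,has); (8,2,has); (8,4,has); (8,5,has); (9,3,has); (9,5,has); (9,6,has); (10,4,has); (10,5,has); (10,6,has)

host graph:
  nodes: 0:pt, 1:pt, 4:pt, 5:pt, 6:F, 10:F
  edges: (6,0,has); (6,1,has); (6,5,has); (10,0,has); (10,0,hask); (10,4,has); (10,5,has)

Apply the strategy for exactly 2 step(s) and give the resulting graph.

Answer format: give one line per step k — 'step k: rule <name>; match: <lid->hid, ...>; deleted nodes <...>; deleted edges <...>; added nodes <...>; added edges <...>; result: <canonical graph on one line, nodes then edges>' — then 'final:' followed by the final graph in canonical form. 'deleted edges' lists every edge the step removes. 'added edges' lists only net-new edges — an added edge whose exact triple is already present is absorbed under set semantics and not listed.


step 1: rule r1; match: 0->6, 1->0, 2->1, 3->5; deleted nodes 6; deleted edges (6,0,has); (6,1,has); (6,5,has); added nodes 11, 12, 13, 14, 15, 16, 17; added edges (14,0,has); (14,11,has); (14,13,has); (15,1,has); (15,11,has); (15,12,has); (16,5,has); (16,12,has); (16,13,has); (17,11,has); (17,12,has); (17,13,has); result: nodes: 0:pt, 1:pt, 4:pt, 5:pt, 10:F, 11:pt, 12:pt, 13:pt, 14:F, 15:F, 16:F, 17:F edges: (10,0,has); (10,0,hask); (10,4,has); (10,5,has); (14,0,has); (14,11,has); (14,13,has); (15,1,has); (15,11,has); (15,12,has); (16,5,has); (16,12,has); (16,13,has); (17,11,has); (17,12,has); (17,13,has)
step 2: rule r1; match: 0->14, 1->0, 2->11, 3->13; deleted nodes 14; deleted edges (14,0,has); (14,11,has); (14,13,has); added nodes 18, 19, 20, 21, 22, 23, 24; added edges (21,0,has); (21,18,has); (21,20,has); (22,11,has); (22,18,has); (22,19,has); (23,13,has); (23,19,has); (23,20,has); (24,18,has); (24,19,has); (24,20,has); result: nodes: 0:pt, 1:pt, 4:pt, 5:pt, 10:F, 11:pt, 12:pt, 13:pt, 15:F, 16:F, 17:F, 18:pt, 19:pt, 20:pt, 21:F, 22:F, 23:F, 24:F edges: (10,0,has); (10,0,hask); (10,4,has); (10,5,has); (15,1,has); (15,11,has); (15,12,has); (16,5,has); (16,12,has); (16,13,has); (17,11,has); (17,12,has); (17,13,has); (21,0,has); (21,18,has); (21,20,has); (22,11,has); (22,18,has); (22,19,has); (23,13,has); (23,19,has); (23,20,has); (24,18,has); (24,19,has); (24,20,has)
final:
nodes: 0:pt, 1:pt, 4:pt, 5:pt, 10:F, 11:pt, 12:pt, 13:pt, 15:F, 16:F, 17:F, 18:pt, 19:pt, 20:pt, 21:F, 22:F, 23:F, 24:F
edges: (10,0,has); (10,0,hask); (10,4,has); (10,5,has); (15,1,has); (15,11,has); (15,12,has); (16,5,has); (16,12,has); (16,13,has); (17,11,has); (17,12,has); (17,13,has); (21,0,has); (21,18,has); (21,20,has); (22,11,has); (22,18,has); (22,19,has); (23,13,has); (23,19,has); (23,20,has); (24,18,has); (24,19,has); (24,20,has)


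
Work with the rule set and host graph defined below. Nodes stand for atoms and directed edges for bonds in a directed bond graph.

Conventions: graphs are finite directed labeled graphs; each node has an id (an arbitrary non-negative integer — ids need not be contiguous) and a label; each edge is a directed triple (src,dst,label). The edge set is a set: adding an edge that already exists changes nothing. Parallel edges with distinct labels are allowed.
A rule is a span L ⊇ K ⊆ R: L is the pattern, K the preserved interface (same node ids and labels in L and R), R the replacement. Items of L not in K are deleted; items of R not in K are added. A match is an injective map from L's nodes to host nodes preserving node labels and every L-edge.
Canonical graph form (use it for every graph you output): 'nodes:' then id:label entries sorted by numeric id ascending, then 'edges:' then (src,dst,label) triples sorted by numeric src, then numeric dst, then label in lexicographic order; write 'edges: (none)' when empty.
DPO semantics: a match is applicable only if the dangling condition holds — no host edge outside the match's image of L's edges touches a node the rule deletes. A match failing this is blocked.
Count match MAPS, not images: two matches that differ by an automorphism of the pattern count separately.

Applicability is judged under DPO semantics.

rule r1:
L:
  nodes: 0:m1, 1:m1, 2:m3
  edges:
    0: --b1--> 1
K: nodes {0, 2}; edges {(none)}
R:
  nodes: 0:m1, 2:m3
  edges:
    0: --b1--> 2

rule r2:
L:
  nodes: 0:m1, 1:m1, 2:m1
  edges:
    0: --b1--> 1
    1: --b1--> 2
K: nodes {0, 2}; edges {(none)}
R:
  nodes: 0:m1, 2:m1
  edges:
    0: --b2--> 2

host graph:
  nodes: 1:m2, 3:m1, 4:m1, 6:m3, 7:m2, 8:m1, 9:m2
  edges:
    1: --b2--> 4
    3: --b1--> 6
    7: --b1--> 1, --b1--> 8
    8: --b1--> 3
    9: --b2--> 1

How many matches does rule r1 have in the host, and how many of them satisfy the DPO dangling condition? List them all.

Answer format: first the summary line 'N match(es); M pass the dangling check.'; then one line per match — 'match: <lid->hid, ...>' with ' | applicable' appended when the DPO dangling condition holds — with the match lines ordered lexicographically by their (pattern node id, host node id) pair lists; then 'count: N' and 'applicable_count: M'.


1 match(es); 0 pass the dangling check.
match: 0->8, 1->3, 2->6
count: 1
applicable_count: 0


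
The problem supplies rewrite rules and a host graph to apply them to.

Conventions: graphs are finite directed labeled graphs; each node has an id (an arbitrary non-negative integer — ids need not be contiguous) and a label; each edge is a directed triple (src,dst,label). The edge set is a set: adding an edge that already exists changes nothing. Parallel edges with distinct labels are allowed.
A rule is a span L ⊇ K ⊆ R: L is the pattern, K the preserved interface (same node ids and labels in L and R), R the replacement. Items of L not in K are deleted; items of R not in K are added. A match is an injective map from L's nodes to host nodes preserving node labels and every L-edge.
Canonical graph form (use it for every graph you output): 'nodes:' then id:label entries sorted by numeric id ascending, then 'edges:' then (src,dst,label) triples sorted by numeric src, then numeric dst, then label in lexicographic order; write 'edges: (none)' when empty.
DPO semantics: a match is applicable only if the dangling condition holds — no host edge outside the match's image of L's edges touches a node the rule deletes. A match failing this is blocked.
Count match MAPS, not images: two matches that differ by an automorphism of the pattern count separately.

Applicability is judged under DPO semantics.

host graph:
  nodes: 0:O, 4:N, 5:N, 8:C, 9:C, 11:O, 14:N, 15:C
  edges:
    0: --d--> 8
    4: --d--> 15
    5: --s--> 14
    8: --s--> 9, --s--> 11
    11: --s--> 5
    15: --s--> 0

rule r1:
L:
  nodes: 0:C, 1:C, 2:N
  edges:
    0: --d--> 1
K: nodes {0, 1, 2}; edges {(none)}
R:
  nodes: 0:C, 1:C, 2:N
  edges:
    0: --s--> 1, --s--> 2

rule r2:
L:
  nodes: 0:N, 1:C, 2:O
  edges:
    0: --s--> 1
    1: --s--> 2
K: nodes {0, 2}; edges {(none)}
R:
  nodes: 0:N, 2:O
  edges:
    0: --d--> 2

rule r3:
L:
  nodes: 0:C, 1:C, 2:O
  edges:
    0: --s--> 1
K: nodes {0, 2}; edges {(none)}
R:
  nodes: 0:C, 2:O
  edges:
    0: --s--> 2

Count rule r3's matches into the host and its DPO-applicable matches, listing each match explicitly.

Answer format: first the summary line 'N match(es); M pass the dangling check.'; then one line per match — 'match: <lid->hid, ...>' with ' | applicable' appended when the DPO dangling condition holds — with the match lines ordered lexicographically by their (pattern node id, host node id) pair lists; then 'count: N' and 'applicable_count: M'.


2 match(es); 2 pass the dangling check.
match: 0->8, 1->9, 2->0 | applicable
match: 0->8, 1->9, 2->11 | applicable
count: 2
applicable_count: 2


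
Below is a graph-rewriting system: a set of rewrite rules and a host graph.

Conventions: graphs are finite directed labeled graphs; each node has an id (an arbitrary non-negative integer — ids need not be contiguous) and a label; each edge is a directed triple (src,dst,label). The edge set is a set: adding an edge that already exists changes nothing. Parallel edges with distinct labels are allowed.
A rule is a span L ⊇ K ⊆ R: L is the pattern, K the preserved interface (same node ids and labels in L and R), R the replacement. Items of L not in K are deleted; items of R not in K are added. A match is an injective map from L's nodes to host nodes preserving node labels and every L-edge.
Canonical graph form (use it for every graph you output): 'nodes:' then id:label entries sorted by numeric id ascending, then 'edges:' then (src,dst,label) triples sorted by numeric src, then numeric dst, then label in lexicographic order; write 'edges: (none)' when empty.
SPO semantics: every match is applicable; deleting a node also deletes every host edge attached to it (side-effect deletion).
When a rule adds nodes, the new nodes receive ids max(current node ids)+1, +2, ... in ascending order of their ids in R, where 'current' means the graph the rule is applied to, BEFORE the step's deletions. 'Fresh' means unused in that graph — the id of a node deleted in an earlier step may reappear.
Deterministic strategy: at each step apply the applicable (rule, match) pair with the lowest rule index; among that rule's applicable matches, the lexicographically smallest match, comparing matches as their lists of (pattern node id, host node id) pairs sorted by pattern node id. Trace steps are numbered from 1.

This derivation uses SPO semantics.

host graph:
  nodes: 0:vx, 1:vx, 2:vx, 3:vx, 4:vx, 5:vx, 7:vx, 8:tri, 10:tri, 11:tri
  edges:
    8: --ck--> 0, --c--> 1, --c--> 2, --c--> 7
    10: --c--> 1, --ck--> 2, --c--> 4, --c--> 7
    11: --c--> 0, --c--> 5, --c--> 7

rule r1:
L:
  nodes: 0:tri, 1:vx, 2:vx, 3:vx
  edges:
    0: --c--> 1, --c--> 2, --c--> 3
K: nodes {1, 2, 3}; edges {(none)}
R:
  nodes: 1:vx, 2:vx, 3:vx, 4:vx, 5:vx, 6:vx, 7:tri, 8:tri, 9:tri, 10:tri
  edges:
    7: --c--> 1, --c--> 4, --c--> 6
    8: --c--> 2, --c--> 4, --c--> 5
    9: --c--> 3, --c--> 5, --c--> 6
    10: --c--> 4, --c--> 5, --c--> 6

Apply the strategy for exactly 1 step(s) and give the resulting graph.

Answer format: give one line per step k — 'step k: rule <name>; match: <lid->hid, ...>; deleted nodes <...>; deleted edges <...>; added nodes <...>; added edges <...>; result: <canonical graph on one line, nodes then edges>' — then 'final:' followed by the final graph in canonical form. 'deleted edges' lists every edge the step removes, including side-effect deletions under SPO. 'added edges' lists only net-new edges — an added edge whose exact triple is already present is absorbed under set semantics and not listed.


step 1: rule r1; match: 0->8, 1->1, 2->2, 3->7; deleted nodes 8; deleted edges (8,0,ck); (8,1,c); (8,2,c); (8,7,c); added nodes 12, 13, 14, 15, 16, 17, 18; added edges (15,1,c); (15,12,c); (15,14,c); (16,2,c); (16,12,c); (16,13,c); (17,7,c); (17,13,c); (17,14,c); (18,12,c); (18,13,c); (18,14,c); result: nodes: 0:vx, 1:vx, 2:vx, 3:vx, 4:vx, 5:vx, 7:vx, 10:tri, 11:tri, 12:vx, 13:vx, 14:vx, 15:tri, 16:tri, 17:tri, 18:tri edges: (10,1,c); (10,2,ck); (10,4,c); (10,7,c); (11,0,c); (11,5,c); (11,7,c); (15,1,c); (15,12,c); (15,14,c); (16,2,c); (16,12,c); (16,13,c); (17,7,c); (17,13,c); (17,14,c); (18,12,c); (18,13,c); (18,14,c)
final:
nodes: 0:vx, 1:vx, 2:vx, 3:vx, 4:vx, 5:vx, 7:vx, 10:tri, 11:tri, 12:vx, 13:vx, 14:vx, 15:tri, 16:tri, 17:tri, 18:tri
edges: (10,1,c); (10,2,ck); (10,4,c); (10,7,c); (11,0,c); (11,5,c); (11,7,c); (15,1,c); (15,12,c); (15,14,c); (16,2,c); (16,12,c); (16,13,c); (17,7,c); (17,13,c); (17,14,c); (18,12,c); (18,13,c); (18,14,c)


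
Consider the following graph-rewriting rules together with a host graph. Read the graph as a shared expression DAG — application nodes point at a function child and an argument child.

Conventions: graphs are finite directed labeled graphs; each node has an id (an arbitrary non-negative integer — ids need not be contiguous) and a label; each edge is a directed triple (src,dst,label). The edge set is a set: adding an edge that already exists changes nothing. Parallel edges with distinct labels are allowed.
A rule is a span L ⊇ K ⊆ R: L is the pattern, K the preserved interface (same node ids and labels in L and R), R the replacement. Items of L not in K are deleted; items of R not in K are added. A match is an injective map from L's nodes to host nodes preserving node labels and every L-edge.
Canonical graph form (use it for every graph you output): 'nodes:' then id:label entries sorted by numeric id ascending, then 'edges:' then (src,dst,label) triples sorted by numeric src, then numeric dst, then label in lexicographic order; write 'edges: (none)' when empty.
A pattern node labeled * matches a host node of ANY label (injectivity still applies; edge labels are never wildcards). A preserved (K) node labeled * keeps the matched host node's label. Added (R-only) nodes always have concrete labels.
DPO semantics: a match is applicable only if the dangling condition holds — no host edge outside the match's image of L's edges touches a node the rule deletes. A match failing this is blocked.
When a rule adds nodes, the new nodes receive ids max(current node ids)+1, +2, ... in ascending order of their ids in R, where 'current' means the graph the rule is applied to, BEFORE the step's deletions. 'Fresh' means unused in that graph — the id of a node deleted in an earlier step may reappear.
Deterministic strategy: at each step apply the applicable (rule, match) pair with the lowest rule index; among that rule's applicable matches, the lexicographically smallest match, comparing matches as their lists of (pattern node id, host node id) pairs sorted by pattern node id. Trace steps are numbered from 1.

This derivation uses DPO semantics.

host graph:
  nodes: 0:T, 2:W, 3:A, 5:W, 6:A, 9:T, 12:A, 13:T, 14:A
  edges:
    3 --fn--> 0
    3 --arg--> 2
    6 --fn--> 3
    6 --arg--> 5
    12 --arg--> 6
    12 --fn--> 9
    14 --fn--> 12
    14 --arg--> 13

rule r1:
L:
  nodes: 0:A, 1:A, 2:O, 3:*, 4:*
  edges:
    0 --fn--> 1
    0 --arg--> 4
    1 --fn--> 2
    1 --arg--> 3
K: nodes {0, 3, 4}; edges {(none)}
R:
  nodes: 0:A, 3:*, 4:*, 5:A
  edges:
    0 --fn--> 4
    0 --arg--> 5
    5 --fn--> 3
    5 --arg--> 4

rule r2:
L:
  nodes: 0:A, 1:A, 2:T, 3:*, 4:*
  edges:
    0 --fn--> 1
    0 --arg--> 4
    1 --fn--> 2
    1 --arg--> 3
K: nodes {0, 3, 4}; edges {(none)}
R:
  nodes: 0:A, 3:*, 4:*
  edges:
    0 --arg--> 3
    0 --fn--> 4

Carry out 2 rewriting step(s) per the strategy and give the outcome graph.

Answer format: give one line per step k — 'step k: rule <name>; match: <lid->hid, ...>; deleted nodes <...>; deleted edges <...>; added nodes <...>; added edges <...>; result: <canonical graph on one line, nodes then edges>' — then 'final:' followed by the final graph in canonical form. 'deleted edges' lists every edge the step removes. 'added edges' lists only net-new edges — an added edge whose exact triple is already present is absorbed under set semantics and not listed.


step 1: rule r2; match: 0->6, 1->3, 2->0, 3->2, 4->5; deleted nodes 0, 3; deleted edges (3,0,fn); (3,2,arg); (6,3,fn); (6,5,arg); added nodes (none); added edges (6,2,arg); (6,5,fn); result: nodes: 2:W, 5:W, 6:A, 9:T, 12:A, 13:T, 14:A edges: (6,2,arg); (6,5,fn); (12,6,arg); (12,9,fn); (14,12,fn); (14,13,arg)
step 2: rule r2; match: 0->14, 1->12, 2->9, 3->6, 4->13; deleted nodes 9, 12; deleted edges (12,6,arg); (12,9,fn); (14,12,fn); (14,13,arg); added nodes (none); added edges (14,6,arg); (14,13,fn); result: nodes: 2:W, 5:W, 6:A, 13:T, 14:A edges: (6,2,arg); (6,5,fn); (14,6,arg); (14,13,fn)
final:
nodes: 2:W, 5:W, 6:A, 13:T, 14:A
edges: (6,2,arg); (6,5,fn); (14,6,arg); (14,13,fn)


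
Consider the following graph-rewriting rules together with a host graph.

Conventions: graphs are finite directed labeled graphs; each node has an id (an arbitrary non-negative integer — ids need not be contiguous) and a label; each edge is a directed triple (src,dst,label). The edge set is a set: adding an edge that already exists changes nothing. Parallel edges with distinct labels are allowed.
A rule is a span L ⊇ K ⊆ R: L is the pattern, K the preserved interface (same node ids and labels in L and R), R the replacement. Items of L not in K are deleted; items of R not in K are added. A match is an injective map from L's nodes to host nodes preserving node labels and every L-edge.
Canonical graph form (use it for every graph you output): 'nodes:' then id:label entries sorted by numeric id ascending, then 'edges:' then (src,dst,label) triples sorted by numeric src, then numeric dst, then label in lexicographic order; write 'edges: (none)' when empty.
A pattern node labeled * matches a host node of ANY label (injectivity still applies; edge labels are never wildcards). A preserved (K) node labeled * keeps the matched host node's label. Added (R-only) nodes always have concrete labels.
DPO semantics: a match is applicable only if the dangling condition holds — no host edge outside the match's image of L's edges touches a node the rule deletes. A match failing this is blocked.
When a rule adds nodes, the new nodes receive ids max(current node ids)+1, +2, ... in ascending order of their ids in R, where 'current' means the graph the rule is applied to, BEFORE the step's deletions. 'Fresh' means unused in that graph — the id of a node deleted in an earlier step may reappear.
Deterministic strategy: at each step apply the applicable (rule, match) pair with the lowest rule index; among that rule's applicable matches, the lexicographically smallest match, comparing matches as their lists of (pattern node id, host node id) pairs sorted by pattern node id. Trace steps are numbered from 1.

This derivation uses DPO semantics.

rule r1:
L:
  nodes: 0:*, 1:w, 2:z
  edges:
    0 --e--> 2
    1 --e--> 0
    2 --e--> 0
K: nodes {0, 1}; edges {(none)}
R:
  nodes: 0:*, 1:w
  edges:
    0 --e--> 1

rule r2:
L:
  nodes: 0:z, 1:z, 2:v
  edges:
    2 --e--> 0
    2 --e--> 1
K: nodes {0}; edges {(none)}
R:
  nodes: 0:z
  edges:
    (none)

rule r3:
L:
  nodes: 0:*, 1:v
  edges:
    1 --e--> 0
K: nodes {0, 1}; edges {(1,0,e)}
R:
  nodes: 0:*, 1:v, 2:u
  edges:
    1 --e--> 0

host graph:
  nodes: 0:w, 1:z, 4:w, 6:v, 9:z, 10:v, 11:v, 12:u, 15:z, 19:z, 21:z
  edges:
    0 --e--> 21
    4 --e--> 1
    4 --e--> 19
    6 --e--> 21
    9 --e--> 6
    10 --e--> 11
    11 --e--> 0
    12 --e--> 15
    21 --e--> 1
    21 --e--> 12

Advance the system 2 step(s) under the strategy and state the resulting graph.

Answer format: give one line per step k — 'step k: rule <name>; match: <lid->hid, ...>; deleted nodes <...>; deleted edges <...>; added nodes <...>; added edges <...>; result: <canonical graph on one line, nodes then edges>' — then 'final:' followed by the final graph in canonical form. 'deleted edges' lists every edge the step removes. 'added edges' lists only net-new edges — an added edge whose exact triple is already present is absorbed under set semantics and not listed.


step 1: rule r3; match: 0->0, 1->11; deleted nodes (none); deleted edges (none); added nodes 22; added edges (none); result: nodes: 0:w, 1:z, 4:w, 6:v, 9:z, 10:v, 11:v, 12:u, 15:z, 19:z, 21:z, 22:u edges: (0,21,e); (4,1,e); (4,19,e); (6,21,e); (9,6,e); (10,11,e); (11,0,e); (12,15,e); (21,1,e); (21,12,e)
step 2: rule r3; match: 0->0, 1->11; deleted nodes (none); deleted edges (none); added nodes 23; added edges (none); result: nodes: 0:w, 1:z, 4:w, 6:v, 9:z, 10:v, 11:v, 12:u, 15:z, 19:z, 21:z, 22:u, 23:u edges: (0,21,e); (4,1,e); (4,19,e); (6,21,e); (9,6,e); (10,11,e); (11,0,e); (12,15,e); (21,1,e); (21,12,e)
final:
nodes: 0:w, 1:z, 4:w, 6:v, 9:z, 10:v, 11:v, 12:u, 15:z, 19:z, 21:z, 22:u, 23:u
edges: (0,21,e); (4,1,e); (4,19,e); (6,21,e); (9,6,e); (10,11,e); (11,0,e); (12,15,e); (21,1,e); (21,12,e)


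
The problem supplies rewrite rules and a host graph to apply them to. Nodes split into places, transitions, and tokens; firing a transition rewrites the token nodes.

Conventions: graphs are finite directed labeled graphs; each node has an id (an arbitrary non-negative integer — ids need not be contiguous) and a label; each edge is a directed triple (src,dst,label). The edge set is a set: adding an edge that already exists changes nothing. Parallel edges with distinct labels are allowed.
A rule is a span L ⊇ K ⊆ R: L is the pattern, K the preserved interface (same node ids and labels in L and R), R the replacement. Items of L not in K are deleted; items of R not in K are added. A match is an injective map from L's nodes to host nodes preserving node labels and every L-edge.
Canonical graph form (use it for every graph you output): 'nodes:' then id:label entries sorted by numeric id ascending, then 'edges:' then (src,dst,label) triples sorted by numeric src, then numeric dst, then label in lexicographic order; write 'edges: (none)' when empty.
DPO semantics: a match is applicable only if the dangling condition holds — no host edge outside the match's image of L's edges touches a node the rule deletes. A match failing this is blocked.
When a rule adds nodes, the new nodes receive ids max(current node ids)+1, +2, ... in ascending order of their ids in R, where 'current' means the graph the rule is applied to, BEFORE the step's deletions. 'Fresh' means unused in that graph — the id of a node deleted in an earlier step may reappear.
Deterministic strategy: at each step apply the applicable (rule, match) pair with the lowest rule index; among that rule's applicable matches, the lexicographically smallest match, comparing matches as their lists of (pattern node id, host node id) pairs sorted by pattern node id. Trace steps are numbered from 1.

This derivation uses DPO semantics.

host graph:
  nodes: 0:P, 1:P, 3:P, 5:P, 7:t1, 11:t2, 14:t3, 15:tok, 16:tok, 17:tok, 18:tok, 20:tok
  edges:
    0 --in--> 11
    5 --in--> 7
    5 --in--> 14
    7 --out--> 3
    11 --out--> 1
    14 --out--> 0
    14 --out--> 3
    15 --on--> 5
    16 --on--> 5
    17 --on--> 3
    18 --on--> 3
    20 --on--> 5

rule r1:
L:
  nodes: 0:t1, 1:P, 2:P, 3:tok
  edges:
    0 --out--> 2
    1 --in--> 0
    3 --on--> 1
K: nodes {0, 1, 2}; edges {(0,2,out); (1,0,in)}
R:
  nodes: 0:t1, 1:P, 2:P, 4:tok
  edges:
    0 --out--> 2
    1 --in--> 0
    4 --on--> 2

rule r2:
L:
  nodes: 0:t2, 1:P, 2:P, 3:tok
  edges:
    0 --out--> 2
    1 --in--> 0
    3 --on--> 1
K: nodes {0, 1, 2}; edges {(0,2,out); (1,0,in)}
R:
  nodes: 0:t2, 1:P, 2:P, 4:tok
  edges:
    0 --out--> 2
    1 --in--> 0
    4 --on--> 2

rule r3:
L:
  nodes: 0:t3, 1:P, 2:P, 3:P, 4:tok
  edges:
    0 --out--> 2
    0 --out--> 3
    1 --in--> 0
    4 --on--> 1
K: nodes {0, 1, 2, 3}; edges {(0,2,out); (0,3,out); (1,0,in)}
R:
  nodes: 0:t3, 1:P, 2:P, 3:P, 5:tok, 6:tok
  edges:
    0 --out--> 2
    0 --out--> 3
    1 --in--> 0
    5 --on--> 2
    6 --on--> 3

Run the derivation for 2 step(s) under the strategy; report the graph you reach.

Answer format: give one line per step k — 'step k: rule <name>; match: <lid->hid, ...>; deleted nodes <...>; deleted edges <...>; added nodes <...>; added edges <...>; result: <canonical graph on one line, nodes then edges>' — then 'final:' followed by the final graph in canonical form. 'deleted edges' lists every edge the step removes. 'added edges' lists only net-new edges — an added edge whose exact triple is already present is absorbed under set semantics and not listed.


step 1: rule r1; match: 0->7, 1->5, 2->3, 3->15; deleted nodes 15; deleted edges (15,5,on); added nodes 21; added edges (21,3,on); result: nodes: 0:P, 1:P, 3:P, 5:P, 7:t1, 11:t2, 14:t3, 16:tok, 17:tok, 18:tok, 20:tok, 21:tok edges: (0,11,in); (5,7,in); (5,14,in); (7,3,out); (11,1,out); (14,0,out); (14,3,out); (16,5,on); (17,3,on); (18,3,on); (20,5,on); (21,3,on)
step 2: rule r1; match: 0->7, 1->5, 2->3, 3->16; deleted nodes 16; deleted edges (16,5,on); added nodes 22; added edges (22,3,on); result: nodes: 0:P, 1:P, 3:P, 5:P, 7:t1, 11:t2, 14:t3, 17:tok, 18:tok, 20:tok, 21:tok, 22:tok edges: (0,11,in); (5,7,in); (5,14,in); (7,3,out); (11,1,out); (14,0,out); (14,3,out); (17,3,on); (18,3,on); (20,5,on); (21,3,on); (22,3,on)
final:
nodes: 0:P, 1:P, 3:P, 5:P, 7:t1, 11:t2, 14:t3, 17:tok, 18:tok, 20:tok, 21:tok, 22:tok
edges: (0,11,in); (5,7,in); (5,14,in); (7,3,out); (11,1,out); (14,0,out); (14,3,out); (17,3,on); (18,3,on); (20,5,on); (21,3,on); (22,3,on)


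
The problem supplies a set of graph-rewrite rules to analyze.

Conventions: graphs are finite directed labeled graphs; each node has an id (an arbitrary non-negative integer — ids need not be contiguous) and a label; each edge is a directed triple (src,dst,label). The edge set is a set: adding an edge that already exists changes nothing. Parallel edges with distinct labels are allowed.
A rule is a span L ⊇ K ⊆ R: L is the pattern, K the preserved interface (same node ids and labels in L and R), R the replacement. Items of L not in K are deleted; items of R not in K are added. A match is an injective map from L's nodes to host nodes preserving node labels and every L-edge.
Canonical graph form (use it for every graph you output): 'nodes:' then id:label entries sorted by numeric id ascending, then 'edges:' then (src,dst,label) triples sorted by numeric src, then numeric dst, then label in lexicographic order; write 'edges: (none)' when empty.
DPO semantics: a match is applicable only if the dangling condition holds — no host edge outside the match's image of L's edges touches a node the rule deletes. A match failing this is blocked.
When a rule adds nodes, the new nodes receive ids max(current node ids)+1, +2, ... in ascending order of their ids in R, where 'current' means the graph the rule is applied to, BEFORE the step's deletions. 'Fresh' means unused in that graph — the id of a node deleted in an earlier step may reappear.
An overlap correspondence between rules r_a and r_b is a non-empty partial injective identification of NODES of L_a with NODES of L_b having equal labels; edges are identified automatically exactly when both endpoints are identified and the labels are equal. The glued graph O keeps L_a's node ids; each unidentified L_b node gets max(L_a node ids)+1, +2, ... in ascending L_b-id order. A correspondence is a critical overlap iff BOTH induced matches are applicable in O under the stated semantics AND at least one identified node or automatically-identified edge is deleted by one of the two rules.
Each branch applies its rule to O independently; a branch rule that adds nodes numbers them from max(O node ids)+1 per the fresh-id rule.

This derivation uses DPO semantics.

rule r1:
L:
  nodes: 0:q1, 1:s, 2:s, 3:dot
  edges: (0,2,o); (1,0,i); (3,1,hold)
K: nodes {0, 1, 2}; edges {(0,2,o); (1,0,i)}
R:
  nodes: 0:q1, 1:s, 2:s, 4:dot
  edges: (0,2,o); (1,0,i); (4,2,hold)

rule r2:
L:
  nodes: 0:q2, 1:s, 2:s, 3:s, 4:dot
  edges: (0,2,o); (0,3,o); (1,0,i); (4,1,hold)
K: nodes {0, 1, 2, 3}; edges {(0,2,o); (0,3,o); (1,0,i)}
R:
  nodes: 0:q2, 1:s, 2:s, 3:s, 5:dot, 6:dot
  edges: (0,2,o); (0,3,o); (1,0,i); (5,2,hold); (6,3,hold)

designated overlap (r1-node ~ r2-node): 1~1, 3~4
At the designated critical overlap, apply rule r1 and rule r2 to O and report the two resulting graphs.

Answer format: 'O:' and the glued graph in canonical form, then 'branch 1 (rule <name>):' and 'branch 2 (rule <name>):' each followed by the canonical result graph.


O:
nodes: 0:q1, 1:s, 2:s, 3:dot, 4:q2, 5:s, 6:s
edges: (0,2,o); (1,0,i); (1,4,i); (3,1,hold); (4,5,o); (4,6,o)
branch 1 (rule r1):
nodes: 0:q1, 1:s, 2:s, 4:q2, 5:s, 6:s, 7:dot
edges: (0,2,o); (1,0,i); (1,4,i); (4,5,o); (4,6,o); (7,2,hold)
branch 2 (rule r2):
nodes: 0:q1, 1:s, 2:s, 4:q2, 5:s, 6:s, 7:dot, 8:dot
edges: (0,2,o); (1,0,i); (1,4,i); (4,5,o); (4,6,o); (7,5,hold); (8,6,hold)
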